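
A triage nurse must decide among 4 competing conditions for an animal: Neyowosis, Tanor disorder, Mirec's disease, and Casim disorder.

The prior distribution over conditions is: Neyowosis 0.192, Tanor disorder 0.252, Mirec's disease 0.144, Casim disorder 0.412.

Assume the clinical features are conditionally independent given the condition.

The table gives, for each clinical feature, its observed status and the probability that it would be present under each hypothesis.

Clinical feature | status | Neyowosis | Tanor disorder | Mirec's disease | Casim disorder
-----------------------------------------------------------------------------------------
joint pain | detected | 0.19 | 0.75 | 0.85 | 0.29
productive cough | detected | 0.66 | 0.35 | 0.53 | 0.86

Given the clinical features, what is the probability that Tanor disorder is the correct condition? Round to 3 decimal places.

0.257

Multiply each prior by the joint likelihood of the clinical feature pattern:
  Neyowosis: 0.192 × 0.19 × 0.66 = 0.024077
  Tanor disorder: 0.252 × 0.75 × 0.35 = 0.06615
  Mirec's disease: 0.144 × 0.85 × 0.53 = 0.064872
  Casim disorder: 0.412 × 0.29 × 0.86 = 0.10275
The unnormalized weights sum to 0.25785.
P(Tanor disorder | evidence) = 0.06615 / 0.25785 ≈ 0.257.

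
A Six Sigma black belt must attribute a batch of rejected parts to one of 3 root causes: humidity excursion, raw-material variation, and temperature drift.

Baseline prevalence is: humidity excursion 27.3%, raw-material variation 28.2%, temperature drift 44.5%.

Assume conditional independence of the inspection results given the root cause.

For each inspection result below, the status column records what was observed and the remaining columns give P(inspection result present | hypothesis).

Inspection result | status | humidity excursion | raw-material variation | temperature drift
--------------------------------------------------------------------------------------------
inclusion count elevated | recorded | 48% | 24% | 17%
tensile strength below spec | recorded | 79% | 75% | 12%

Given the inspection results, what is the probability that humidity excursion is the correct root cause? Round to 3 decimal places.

By Bayes' rule with conditional independence, the unnormalized weight for each hypothesis is prior × ∏ likelihoods:
  humidity excursion: 0.273 × 0.48 × 0.79 = 0.10352
  raw-material variation: 0.282 × 0.24 × 0.75 = 0.05076
  temperature drift: 0.445 × 0.17 × 0.12 = 0.009078
The unnormalized weights sum to 0.16336.
P(humidity excursion | evidence) = 0.10352 / 0.16336 ≈ 0.634.

0.634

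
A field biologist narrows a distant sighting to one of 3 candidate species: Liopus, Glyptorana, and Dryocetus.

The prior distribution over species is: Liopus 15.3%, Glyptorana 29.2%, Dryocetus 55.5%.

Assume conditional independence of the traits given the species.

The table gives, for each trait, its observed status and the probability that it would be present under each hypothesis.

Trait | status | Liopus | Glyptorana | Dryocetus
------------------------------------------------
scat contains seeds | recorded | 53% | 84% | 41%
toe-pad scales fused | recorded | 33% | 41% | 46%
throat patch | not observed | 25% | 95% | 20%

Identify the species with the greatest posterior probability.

By Bayes' rule with conditional independence, the unnormalized weight for each hypothesis is prior × ∏ likelihoods (using 1 − P(present | H) for each absent trait):
  Liopus: 0.153 × 0.53 × 0.33 × (1 − 0.25) = 0.02007
  Glyptorana: 0.292 × 0.84 × 0.41 × (1 − 0.95) = 0.0050282
  Dryocetus: 0.555 × 0.41 × 0.46 × (1 − 0.20) = 0.083738
The unnormalized weights sum to 0.10884.
P(Liopus | evidence) ≈ 0.02007 / 0.10884 ≈ 0.184
P(Glyptorana | evidence) ≈ 0.0050282 / 0.10884 ≈ 0.046
P(Dryocetus | evidence) ≈ 0.083738 / 0.10884 ≈ 0.769
The largest is 0.769, so Dryocetus is most probable.

Dryocetus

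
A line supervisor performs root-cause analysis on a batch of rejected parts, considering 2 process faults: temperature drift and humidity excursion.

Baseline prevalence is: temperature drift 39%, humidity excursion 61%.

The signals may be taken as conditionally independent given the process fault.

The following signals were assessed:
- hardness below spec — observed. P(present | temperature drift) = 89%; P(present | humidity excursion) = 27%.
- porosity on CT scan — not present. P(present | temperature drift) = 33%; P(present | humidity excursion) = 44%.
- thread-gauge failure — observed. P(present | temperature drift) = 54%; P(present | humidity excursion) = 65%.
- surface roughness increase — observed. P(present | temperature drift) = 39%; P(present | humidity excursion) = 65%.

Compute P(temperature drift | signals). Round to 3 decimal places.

0.557

Multiply each prior by the joint likelihood of the signal pattern (using 1 − P(present | H) for each absent signal):
  temperature drift: 0.39 × 0.89 × (1 − 0.33) × 0.54 × 0.39 = 0.048977
  humidity excursion: 0.61 × 0.27 × (1 − 0.44) × 0.65 × 0.65 = 0.038968
Marginal likelihood of the evidence = 0.087945.
P(temperature drift | evidence) = 0.048977 / 0.087945 ≈ 0.557.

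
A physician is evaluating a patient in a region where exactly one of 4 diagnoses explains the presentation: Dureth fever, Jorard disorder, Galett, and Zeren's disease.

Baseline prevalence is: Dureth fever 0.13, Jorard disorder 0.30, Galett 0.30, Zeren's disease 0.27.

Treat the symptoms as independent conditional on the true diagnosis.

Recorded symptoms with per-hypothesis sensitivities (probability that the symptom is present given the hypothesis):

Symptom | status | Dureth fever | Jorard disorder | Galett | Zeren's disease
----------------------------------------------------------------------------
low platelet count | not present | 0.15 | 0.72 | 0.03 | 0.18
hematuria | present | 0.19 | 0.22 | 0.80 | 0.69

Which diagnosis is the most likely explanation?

For each hypothesis, the unnormalized posterior weight is prior × product of the symptom likelihoods (using 1 − P(present | H) for each absent symptom):
  Dureth fever: 0.13 × (1 − 0.15) × 0.19 = 0.020995
  Jorard disorder: 0.30 × (1 − 0.72) × 0.22 = 0.01848
  Galett: 0.30 × (1 − 0.03) × 0.80 = 0.2328
  Zeren's disease: 0.27 × (1 − 0.18) × 0.69 = 0.15277
The unnormalized weights sum to 0.42504.
P(Dureth fever | evidence) ≈ 0.020995 / 0.42504 ≈ 0.049
P(Jorard disorder | evidence) ≈ 0.01848 / 0.42504 ≈ 0.043
P(Galett | evidence) ≈ 0.2328 / 0.42504 ≈ 0.548
P(Zeren's disease | evidence) ≈ 0.15277 / 0.42504 ≈ 0.359
The largest is 0.548, so Galett is most probable.

Galett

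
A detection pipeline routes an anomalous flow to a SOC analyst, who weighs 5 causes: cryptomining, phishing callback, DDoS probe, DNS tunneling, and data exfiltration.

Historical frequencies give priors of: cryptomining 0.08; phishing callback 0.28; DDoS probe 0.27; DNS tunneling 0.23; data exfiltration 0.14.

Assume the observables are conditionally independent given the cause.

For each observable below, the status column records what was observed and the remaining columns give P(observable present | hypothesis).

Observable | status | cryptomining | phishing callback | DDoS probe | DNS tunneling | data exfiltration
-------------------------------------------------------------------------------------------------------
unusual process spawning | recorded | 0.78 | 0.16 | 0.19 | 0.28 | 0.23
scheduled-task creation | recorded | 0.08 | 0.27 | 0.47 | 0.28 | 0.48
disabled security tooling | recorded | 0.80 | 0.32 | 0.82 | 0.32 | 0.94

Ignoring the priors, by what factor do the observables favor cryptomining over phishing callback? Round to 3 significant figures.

The Bayes factor is the ratio of the joint likelihoods of the observable pattern under the two hypotheses.
  cryptomining: 0.78 × 0.08 × 0.80 = 0.04992
  phishing callback: 0.16 × 0.27 × 0.32 = 0.013824
Bayes factor = 0.04992 / 0.013824 ≈ 3.61

3.61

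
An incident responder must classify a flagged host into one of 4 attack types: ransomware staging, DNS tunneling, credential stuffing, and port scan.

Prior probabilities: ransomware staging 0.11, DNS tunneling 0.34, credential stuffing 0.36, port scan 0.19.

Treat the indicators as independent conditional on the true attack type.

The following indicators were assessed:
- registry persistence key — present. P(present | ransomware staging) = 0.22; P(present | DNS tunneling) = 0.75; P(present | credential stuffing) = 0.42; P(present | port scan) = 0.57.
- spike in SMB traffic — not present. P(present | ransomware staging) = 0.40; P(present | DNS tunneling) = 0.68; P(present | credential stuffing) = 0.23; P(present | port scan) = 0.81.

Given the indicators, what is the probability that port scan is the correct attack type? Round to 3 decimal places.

Multiply each prior by the joint likelihood of the indicator pattern (using 1 − P(present | H) for each absent indicator):
  ransomware staging: 0.11 × 0.22 × (1 − 0.40) = 0.01452
  DNS tunneling: 0.34 × 0.75 × (1 − 0.68) = 0.0816
  credential stuffing: 0.36 × 0.42 × (1 − 0.23) = 0.11642
  port scan: 0.19 × 0.57 × (1 − 0.81) = 0.020577
Marginal likelihood of the evidence = 0.23312.
P(port scan | evidence) = 0.020577 / 0.23312 ≈ 0.088.

0.088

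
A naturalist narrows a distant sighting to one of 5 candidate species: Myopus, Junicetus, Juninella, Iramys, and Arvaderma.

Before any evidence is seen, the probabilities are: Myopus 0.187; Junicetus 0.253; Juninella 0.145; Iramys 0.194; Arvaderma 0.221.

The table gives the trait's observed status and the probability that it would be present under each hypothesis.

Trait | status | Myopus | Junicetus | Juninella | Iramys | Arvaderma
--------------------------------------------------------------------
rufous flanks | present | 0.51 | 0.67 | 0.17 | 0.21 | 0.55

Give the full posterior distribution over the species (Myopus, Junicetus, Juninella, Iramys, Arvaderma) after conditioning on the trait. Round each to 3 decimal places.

0.211, 0.375, 0.055, 0.090, 0.269

By Bayes' rule, the unnormalized weight for each hypothesis is prior × likelihood:
  Myopus: 0.187 × 0.51 = 0.09537
  Junicetus: 0.253 × 0.67 = 0.16951
  Juninella: 0.145 × 0.17 = 0.02465
  Iramys: 0.194 × 0.21 = 0.04074
  Arvaderma: 0.221 × 0.55 = 0.12155
Normalizing constant Z = 0.09537 + 0.16951 + 0.02465 + 0.04074 + 0.12155 = 0.45182.
P(Myopus | evidence) = 0.09537 / 0.45182 ≈ 0.211
P(Junicetus | evidence) = 0.16951 / 0.45182 ≈ 0.375
P(Juninella | evidence) = 0.02465 / 0.45182 ≈ 0.055
P(Iramys | evidence) = 0.04074 / 0.45182 ≈ 0.090
P(Arvaderma | evidence) = 0.12155 / 0.45182 ≈ 0.269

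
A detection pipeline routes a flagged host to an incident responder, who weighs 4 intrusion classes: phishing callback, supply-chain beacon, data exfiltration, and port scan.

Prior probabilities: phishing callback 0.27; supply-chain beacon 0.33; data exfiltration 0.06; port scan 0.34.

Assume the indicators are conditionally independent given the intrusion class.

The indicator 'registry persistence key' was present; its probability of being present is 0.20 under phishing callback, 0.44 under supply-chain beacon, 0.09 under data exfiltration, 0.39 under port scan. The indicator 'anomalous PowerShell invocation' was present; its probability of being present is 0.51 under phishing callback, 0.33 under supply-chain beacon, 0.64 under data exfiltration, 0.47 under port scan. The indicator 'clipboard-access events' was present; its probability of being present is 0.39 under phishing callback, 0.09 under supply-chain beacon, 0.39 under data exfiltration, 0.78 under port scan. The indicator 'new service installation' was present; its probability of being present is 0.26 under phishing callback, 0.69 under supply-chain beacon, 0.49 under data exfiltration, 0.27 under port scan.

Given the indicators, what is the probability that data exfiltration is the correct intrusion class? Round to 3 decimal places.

For each hypothesis, the unnormalized posterior weight is prior × product of the indicator likelihoods:
  phishing callback: 0.27 × 0.20 × 0.51 × 0.39 × 0.26 = 0.0027926
  supply-chain beacon: 0.33 × 0.44 × 0.33 × 0.09 × 0.69 = 0.0029756
  data exfiltration: 0.06 × 0.09 × 0.64 × 0.39 × 0.49 = 0.00066044
  port scan: 0.34 × 0.39 × 0.47 × 0.78 × 0.27 = 0.013125
Marginal likelihood of the evidence = 0.019554.
P(data exfiltration | evidence) = 0.00066044 / 0.019554 ≈ 0.034.

0.034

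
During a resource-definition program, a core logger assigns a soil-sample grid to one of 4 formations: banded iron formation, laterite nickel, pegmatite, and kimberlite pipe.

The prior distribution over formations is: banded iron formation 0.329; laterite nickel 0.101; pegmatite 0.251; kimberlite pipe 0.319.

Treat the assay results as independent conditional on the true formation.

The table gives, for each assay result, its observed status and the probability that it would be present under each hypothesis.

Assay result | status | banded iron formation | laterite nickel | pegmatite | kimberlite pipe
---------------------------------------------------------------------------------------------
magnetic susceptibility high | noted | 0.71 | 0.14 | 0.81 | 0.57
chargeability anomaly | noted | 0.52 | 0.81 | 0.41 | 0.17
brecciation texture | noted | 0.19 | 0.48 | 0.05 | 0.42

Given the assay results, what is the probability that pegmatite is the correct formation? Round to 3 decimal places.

0.091

By Bayes' rule with conditional independence, the unnormalized weight for each hypothesis is prior × ∏ likelihoods:
  banded iron formation: 0.329 × 0.71 × 0.52 × 0.19 = 0.023079
  laterite nickel: 0.101 × 0.14 × 0.81 × 0.48 = 0.0054976
  pegmatite: 0.251 × 0.81 × 0.41 × 0.05 = 0.0041679
  kimberlite pipe: 0.319 × 0.57 × 0.17 × 0.42 = 0.012983
Normalizing constant Z = 0.023079 + 0.0054976 + 0.0041679 + 0.012983 = 0.045727.
P(pegmatite | evidence) = 0.0041679 / 0.045727 ≈ 0.091.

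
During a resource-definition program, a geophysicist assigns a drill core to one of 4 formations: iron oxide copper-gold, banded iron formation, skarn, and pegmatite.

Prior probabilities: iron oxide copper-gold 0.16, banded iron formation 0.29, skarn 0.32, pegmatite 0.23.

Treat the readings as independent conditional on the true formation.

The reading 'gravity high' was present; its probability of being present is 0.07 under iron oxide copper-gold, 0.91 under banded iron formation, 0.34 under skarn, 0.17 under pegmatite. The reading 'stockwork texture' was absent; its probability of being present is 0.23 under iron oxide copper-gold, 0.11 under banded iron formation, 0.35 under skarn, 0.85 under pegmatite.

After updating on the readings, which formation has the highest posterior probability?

banded iron formation

Multiply each prior by the joint likelihood of the reading pattern (using 1 − P(present | H) for each absent reading):
  iron oxide copper-gold: 0.16 × 0.07 × (1 − 0.23) = 0.008624
  banded iron formation: 0.29 × 0.91 × (1 − 0.11) = 0.23487
  skarn: 0.32 × 0.34 × (1 − 0.35) = 0.07072
  pegmatite: 0.23 × 0.17 × (1 − 0.85) = 0.005865
The unnormalized weights sum to 0.32008.
P(iron oxide copper-gold | evidence) ≈ 0.008624 / 0.32008 ≈ 0.027
P(banded iron formation | evidence) ≈ 0.23487 / 0.32008 ≈ 0.734
P(skarn | evidence) ≈ 0.07072 / 0.32008 ≈ 0.221
P(pegmatite | evidence) ≈ 0.005865 / 0.32008 ≈ 0.018
The largest is 0.734, so banded iron formation is most probable.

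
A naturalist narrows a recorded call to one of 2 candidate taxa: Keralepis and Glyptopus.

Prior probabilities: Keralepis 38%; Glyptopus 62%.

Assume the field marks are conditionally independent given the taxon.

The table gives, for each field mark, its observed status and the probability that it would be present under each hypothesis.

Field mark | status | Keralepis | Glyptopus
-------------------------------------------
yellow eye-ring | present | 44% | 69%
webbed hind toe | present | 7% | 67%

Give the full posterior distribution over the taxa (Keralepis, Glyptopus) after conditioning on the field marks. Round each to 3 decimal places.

0.039, 0.961

For each hypothesis, the unnormalized posterior weight is prior × product of the field mark likelihoods:
  Keralepis: 0.38 × 0.44 × 0.07 = 0.011704
  Glyptopus: 0.62 × 0.69 × 0.67 = 0.28663
Marginal likelihood of the evidence = 0.29833.
P(Keralepis | evidence) = 0.011704 / 0.29833 ≈ 0.039
P(Glyptopus | evidence) = 0.28663 / 0.29833 ≈ 0.961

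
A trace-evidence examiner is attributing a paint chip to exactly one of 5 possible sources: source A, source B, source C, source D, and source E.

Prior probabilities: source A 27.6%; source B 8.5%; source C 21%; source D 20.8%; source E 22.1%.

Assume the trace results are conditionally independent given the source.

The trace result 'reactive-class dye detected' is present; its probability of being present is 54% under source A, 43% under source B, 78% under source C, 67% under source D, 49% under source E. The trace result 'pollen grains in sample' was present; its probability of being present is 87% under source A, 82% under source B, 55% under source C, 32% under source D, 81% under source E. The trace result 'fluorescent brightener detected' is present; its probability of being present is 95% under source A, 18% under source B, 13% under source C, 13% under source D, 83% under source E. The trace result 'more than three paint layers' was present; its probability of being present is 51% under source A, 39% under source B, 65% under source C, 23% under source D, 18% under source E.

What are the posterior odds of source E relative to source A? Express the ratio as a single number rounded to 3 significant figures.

0.209

Posterior odds equal prior odds times the likelihood ratio; only the two competing hypotheses matter.
  source E: 0.221 × 0.49 × 0.81 × 0.83 × 0.18 = 0.013105
  source A: 0.276 × 0.54 × 0.87 × 0.95 × 0.51 = 0.062823
Posterior odds = 0.013105 / 0.062823 ≈ 0.209.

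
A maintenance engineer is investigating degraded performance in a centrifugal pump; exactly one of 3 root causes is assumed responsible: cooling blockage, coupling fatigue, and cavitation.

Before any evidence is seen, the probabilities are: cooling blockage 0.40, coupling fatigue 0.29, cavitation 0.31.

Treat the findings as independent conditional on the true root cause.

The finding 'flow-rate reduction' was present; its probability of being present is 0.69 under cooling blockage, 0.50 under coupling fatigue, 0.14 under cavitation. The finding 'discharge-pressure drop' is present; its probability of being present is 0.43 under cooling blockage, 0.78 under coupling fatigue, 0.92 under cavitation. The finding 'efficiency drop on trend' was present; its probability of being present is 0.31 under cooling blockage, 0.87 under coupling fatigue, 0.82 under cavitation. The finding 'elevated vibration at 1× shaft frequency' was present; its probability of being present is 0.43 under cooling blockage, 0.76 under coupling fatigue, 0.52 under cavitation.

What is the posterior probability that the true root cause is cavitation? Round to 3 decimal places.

0.158

Multiply each prior by the joint likelihood of the evidence pattern:
  cooling blockage: 0.40 × 0.69 × 0.43 × 0.31 × 0.43 = 0.01582
  coupling fatigue: 0.29 × 0.50 × 0.78 × 0.87 × 0.76 = 0.074782
  cavitation: 0.31 × 0.14 × 0.92 × 0.82 × 0.52 = 0.017025
The unnormalized weights sum to 0.10763.
P(cavitation | evidence) = 0.017025 / 0.10763 ≈ 0.158.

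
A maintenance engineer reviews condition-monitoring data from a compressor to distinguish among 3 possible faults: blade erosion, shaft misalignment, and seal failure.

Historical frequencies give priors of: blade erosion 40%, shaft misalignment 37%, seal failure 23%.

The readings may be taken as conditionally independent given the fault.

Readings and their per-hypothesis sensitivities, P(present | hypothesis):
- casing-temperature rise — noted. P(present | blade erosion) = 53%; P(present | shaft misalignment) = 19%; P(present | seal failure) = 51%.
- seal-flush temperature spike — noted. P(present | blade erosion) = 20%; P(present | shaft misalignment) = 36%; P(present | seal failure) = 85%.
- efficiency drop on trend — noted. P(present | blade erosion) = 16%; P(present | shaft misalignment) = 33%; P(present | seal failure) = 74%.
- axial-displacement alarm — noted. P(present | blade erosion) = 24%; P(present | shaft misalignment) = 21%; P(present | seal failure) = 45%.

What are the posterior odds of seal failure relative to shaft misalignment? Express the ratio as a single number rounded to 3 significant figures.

18.9

Posterior odds equal prior odds times the likelihood ratio; only the two competing hypotheses matter.
  seal failure: 0.23 × 0.51 × 0.85 × 0.74 × 0.45 = 0.033202
  shaft misalignment: 0.37 × 0.19 × 0.36 × 0.33 × 0.21 = 0.0017538
Odds(seal failure : shaft misalignment) = 0.033202 / 0.0017538 ≈ 18.9.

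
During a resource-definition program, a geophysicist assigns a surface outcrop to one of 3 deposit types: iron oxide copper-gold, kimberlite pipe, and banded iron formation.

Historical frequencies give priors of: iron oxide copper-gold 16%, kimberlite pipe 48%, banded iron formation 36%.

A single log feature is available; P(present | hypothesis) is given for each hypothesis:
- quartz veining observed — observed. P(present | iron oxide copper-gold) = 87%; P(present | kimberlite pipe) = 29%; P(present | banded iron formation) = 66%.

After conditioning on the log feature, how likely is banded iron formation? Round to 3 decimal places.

0.460

By Bayes' rule, the unnormalized weight for each hypothesis is prior × likelihood:
  iron oxide copper-gold: 0.16 × 0.87 = 0.1392
  kimberlite pipe: 0.48 × 0.29 = 0.1392
  banded iron formation: 0.36 × 0.66 = 0.2376
The unnormalized weights sum to 0.516.
P(banded iron formation | evidence) = 0.2376 / 0.516 ≈ 0.460.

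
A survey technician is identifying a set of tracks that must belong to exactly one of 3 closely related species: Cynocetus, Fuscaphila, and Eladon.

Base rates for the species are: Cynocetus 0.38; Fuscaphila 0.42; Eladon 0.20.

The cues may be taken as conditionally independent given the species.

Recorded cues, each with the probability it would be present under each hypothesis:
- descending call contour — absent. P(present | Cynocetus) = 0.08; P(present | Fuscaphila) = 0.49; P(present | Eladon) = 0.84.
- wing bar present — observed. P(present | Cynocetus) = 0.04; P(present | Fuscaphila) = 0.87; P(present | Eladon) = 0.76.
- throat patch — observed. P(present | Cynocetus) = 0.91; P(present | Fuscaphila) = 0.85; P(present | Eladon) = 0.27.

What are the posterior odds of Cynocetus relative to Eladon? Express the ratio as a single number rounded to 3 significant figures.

Posterior odds equal prior odds times the likelihood ratio; only the two competing hypotheses matter (using 1 − P(present | H) for each absent cue).
  Cynocetus: 0.38 × (1 − 0.08) × 0.04 × 0.91 = 0.012725
  Eladon: 0.20 × (1 − 0.84) × 0.76 × 0.27 = 0.0065664
Posterior odds = 0.012725 / 0.0065664 ≈ 1.94.

1.94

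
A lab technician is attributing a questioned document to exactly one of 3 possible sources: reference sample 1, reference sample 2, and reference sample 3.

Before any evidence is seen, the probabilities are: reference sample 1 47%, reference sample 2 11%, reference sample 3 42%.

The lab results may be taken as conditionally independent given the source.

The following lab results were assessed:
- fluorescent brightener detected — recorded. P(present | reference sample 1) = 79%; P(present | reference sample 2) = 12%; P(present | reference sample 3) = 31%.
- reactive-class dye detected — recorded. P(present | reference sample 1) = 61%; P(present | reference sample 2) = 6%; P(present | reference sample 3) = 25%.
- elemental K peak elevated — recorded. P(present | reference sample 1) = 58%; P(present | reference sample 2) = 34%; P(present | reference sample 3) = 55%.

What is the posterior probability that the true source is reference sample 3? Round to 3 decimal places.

0.120

By Bayes' rule with conditional independence, the unnormalized weight for each hypothesis is prior × ∏ likelihoods:
  reference sample 1: 0.47 × 0.79 × 0.61 × 0.58 = 0.13137
  reference sample 2: 0.11 × 0.12 × 0.06 × 0.34 = 0.00026928
  reference sample 3: 0.42 × 0.31 × 0.25 × 0.55 = 0.017902
The unnormalized weights sum to 0.14954.
P(reference sample 3 | evidence) = 0.017902 / 0.14954 ≈ 0.120.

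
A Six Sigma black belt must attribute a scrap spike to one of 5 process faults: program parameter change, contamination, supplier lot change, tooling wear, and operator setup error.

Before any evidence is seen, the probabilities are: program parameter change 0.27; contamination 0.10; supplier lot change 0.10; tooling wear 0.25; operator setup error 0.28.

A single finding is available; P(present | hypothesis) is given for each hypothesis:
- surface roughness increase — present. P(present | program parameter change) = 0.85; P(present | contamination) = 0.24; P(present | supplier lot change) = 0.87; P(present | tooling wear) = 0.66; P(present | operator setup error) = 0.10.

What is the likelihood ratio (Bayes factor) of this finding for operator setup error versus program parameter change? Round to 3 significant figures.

Likelihood of this finding under each hypothesis:
  operator setup error: 0.1
  program parameter change: 0.85
Bayes factor = 0.1 / 0.85 ≈ 0.118

0.118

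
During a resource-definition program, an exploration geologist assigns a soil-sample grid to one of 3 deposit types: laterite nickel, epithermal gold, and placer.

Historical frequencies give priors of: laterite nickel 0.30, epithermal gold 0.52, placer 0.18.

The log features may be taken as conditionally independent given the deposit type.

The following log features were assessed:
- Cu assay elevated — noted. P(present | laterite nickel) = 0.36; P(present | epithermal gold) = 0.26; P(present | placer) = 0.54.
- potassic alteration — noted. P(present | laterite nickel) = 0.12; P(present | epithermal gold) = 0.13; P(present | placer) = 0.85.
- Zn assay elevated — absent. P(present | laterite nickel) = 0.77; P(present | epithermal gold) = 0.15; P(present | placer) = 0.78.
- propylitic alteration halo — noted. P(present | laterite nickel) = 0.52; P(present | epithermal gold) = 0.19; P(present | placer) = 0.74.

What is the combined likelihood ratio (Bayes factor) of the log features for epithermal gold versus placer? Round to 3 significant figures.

Take the product of per-log feature likelihoods under each hypothesis (using 1 − P(present | H) for each absent log feature), then divide.
  epithermal gold: 0.26 × 0.13 × (1 − 0.15) × 0.19 = 0.0054587
  placer: 0.54 × 0.85 × (1 − 0.78) × 0.74 = 0.074725
Bayes factor = 0.0054587 / 0.074725 ≈ 0.0731

0.0731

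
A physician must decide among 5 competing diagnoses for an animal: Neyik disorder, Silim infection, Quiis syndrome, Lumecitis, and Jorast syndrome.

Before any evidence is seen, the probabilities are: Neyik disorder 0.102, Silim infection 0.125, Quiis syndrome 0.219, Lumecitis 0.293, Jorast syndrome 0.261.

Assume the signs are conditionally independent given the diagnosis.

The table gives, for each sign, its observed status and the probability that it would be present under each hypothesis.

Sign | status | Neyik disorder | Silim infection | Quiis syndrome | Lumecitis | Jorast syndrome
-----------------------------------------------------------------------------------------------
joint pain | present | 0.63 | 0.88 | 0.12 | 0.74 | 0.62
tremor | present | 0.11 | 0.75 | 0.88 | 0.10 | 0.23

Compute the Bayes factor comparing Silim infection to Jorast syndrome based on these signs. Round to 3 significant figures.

Joint likelihood of the sign pattern under each hypothesis:
  Silim infection: 0.88 × 0.75 = 0.66
  Jorast syndrome: 0.62 × 0.23 = 0.1426
Bayes factor = 0.66 / 0.1426 ≈ 4.63

4.63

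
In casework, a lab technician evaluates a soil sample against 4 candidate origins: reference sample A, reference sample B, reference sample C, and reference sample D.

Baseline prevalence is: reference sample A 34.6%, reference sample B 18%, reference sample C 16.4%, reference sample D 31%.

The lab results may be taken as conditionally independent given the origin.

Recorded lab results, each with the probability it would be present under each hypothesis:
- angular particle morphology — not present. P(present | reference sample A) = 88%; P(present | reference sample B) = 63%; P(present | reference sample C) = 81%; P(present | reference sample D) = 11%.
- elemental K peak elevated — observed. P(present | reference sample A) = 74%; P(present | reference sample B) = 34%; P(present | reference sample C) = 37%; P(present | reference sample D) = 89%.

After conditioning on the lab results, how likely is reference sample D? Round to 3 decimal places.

For each hypothesis, the unnormalized posterior weight is prior × product of the lab result likelihoods (using 1 − P(present | H) for each absent lab result):
  reference sample A: 0.346 × (1 − 0.88) × 0.74 = 0.030725
  reference sample B: 0.180 × (1 − 0.63) × 0.34 = 0.022644
  reference sample C: 0.164 × (1 − 0.81) × 0.37 = 0.011529
  reference sample D: 0.310 × (1 − 0.11) × 0.89 = 0.24555
Marginal likelihood of the evidence = 0.31045.
P(reference sample D | evidence) = 0.24555 / 0.31045 ≈ 0.791.

0.791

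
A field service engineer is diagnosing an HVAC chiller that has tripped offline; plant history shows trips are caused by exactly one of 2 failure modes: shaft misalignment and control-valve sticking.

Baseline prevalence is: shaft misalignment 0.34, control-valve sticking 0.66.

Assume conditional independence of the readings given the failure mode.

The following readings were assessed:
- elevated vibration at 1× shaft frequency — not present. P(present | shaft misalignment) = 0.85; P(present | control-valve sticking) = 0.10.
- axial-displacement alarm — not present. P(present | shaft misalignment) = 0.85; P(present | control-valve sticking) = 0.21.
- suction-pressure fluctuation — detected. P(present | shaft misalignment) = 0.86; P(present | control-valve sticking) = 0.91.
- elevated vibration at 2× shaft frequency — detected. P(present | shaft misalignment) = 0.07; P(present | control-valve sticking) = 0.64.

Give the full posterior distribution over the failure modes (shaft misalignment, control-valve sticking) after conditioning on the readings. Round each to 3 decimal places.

Multiply each prior by the joint likelihood of the reading pattern (using 1 − P(present | H) for each absent reading):
  shaft misalignment: 0.34 × (1 − 0.85) × (1 − 0.85) × 0.86 × 0.07 = 0.00046053
  control-valve sticking: 0.66 × (1 − 0.10) × (1 − 0.21) × 0.91 × 0.64 = 0.2733
Normalizing constant Z = 0.00046053 + 0.2733 = 0.27376.
P(shaft misalignment | evidence) = 0.00046053 / 0.27376 ≈ 0.002
P(control-valve sticking | evidence) = 0.2733 / 0.27376 ≈ 0.998

0.002, 0.998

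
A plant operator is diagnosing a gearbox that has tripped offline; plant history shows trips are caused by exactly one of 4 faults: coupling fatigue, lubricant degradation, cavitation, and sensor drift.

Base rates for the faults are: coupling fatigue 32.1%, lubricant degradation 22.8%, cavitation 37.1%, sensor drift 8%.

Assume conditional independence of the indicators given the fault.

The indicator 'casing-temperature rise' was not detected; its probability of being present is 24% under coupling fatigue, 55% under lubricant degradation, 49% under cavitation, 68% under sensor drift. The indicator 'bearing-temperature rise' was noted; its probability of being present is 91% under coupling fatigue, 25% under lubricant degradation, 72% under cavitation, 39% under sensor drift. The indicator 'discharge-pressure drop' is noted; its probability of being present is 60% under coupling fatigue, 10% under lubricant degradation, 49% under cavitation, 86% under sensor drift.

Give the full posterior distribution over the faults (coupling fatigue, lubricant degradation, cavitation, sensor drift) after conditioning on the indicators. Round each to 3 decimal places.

For each hypothesis, the unnormalized posterior weight is prior × product of the indicator likelihoods (using 1 − P(present | H) for each absent indicator):
  coupling fatigue: 0.321 × (1 − 0.24) × 0.91 × 0.60 = 0.1332
  lubricant degradation: 0.228 × (1 − 0.55) × 0.25 × 0.10 = 0.002565
  cavitation: 0.371 × (1 − 0.49) × 0.72 × 0.49 = 0.066753
  sensor drift: 0.080 × (1 − 0.68) × 0.39 × 0.86 = 0.0085862
Marginal likelihood of the evidence = 0.21111.
P(coupling fatigue | evidence) = 0.1332 / 0.21111 ≈ 0.631
P(lubricant degradation | evidence) = 0.002565 / 0.21111 ≈ 0.012
P(cavitation | evidence) = 0.066753 / 0.21111 ≈ 0.316
P(sensor drift | evidence) = 0.0085862 / 0.21111 ≈ 0.041

0.631, 0.012, 0.316, 0.041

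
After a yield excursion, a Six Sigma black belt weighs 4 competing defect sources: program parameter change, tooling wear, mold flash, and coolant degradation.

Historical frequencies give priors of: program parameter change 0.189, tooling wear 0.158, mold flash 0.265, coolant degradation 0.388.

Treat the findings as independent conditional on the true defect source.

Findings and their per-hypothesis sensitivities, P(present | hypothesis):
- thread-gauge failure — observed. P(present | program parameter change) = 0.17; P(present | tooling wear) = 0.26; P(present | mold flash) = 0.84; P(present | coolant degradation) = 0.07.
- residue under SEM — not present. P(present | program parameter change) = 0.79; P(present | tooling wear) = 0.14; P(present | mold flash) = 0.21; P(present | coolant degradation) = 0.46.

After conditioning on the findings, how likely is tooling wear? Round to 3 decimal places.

0.152

By Bayes' rule with conditional independence, the unnormalized weight for each hypothesis is prior × ∏ likelihoods (using 1 − P(present | H) for each absent finding):
  program parameter change: 0.189 × 0.17 × (1 − 0.79) = 0.0067473
  tooling wear: 0.158 × 0.26 × (1 − 0.14) = 0.035329
  mold flash: 0.265 × 0.84 × (1 − 0.21) = 0.17585
  coolant degradation: 0.388 × 0.07 × (1 − 0.46) = 0.014666
The unnormalized weights sum to 0.2326.
P(tooling wear | evidence) = 0.035329 / 0.2326 ≈ 0.152.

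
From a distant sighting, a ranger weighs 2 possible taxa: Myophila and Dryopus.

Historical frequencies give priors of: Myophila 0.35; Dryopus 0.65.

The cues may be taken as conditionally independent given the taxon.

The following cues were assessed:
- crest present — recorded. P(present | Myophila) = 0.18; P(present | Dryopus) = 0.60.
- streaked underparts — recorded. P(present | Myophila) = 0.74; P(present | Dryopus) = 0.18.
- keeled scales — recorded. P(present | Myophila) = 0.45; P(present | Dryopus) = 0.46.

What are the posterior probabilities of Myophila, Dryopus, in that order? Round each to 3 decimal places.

0.394, 0.606

Multiply each prior by the joint likelihood of the cue pattern:
  Myophila: 0.35 × 0.18 × 0.74 × 0.45 = 0.020979
  Dryopus: 0.65 × 0.60 × 0.18 × 0.46 = 0.032292
Normalizing constant Z = 0.020979 + 0.032292 = 0.053271.
P(Myophila | evidence) = 0.020979 / 0.053271 ≈ 0.394
P(Dryopus | evidence) = 0.032292 / 0.053271 ≈ 0.606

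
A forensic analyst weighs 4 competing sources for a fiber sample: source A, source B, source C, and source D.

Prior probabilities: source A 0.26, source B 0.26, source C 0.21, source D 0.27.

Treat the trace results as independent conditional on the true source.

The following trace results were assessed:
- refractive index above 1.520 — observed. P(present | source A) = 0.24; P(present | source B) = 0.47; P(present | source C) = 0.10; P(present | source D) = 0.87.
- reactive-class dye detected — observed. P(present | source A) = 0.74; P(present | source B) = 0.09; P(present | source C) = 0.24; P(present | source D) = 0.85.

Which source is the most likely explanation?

source D

For each hypothesis, the unnormalized posterior weight is prior × product of the trace result likelihoods:
  source A: 0.26 × 0.24 × 0.74 = 0.046176
  source B: 0.26 × 0.47 × 0.09 = 0.010998
  source C: 0.21 × 0.10 × 0.24 = 0.00504
  source D: 0.27 × 0.87 × 0.85 = 0.19967
Marginal likelihood of the evidence = 0.26188.
P(source A | evidence) ≈ 0.046176 / 0.26188 ≈ 0.176
P(source B | evidence) ≈ 0.010998 / 0.26188 ≈ 0.042
P(source C | evidence) ≈ 0.00504 / 0.26188 ≈ 0.019
P(source D | evidence) ≈ 0.19967 / 0.26188 ≈ 0.762
The largest is 0.762, so source D is most probable.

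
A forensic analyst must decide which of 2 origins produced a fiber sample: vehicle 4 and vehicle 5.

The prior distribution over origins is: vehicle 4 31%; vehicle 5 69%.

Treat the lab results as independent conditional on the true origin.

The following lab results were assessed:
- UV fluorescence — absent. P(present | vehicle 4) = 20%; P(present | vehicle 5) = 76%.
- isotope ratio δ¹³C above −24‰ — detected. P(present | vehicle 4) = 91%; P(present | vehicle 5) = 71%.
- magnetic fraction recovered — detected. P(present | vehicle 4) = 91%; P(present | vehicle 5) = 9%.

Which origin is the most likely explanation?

By Bayes' rule with conditional independence, the unnormalized weight for each hypothesis is prior × ∏ likelihoods (using 1 − P(present | H) for each absent lab result):
  vehicle 4: 0.31 × (1 − 0.20) × 0.91 × 0.91 = 0.20537
  vehicle 5: 0.69 × (1 − 0.76) × 0.71 × 0.09 = 0.010582
Normalizing constant Z = 0.20537 + 0.010582 = 0.21595.
P(vehicle 4 | evidence) ≈ 0.20537 / 0.21595 ≈ 0.951
P(vehicle 5 | evidence) ≈ 0.010582 / 0.21595 ≈ 0.049
The largest is 0.951, so vehicle 4 is most probable.

vehicle 4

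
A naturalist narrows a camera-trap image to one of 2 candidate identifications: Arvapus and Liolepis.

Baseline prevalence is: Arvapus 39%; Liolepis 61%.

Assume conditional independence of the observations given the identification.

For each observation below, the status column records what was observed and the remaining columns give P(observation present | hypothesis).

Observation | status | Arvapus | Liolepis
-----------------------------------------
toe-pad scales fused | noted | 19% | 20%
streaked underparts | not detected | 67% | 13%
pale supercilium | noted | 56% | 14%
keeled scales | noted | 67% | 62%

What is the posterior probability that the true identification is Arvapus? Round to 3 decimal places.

Multiply each prior by the joint likelihood of the evidence pattern (using 1 − P(present | H) for each absent observation):
  Arvapus: 0.39 × 0.19 × (1 − 0.67) × 0.56 × 0.67 = 0.0091748
  Liolepis: 0.61 × 0.20 × (1 − 0.13) × 0.14 × 0.62 = 0.009213
Normalizing constant Z = 0.0091748 + 0.009213 = 0.018388.
P(Arvapus | evidence) = 0.0091748 / 0.018388 ≈ 0.499.

0.499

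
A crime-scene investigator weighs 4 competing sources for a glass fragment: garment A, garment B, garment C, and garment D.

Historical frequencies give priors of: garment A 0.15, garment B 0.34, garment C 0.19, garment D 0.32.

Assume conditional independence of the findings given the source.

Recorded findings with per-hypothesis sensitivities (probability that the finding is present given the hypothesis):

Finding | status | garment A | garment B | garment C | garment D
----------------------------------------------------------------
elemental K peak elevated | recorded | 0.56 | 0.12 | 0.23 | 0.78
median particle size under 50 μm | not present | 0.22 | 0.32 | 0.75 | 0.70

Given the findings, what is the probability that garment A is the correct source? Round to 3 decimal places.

0.366

For each hypothesis, the unnormalized posterior weight is prior × product of the finding likelihoods (using 1 − P(present | H) for each absent finding):
  garment A: 0.15 × 0.56 × (1 − 0.22) = 0.06552
  garment B: 0.34 × 0.12 × (1 − 0.32) = 0.027744
  garment C: 0.19 × 0.23 × (1 − 0.75) = 0.010925
  garment D: 0.32 × 0.78 × (1 − 0.70) = 0.07488
The unnormalized weights sum to 0.17907.
P(garment A | evidence) = 0.06552 / 0.17907 ≈ 0.366.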